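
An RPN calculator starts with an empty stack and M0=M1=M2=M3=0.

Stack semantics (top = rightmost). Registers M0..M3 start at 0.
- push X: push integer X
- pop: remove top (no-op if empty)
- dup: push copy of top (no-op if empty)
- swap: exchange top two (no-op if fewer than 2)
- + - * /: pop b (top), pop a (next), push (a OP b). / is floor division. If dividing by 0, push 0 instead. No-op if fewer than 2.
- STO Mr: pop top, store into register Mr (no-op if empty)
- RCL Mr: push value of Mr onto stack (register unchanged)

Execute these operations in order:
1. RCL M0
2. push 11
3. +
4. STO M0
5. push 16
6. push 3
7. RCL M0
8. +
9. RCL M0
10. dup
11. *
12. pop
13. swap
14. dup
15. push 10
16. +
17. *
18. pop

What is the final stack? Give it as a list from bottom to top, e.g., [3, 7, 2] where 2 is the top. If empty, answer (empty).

After op 1 (RCL M0): stack=[0] mem=[0,0,0,0]
After op 2 (push 11): stack=[0,11] mem=[0,0,0,0]
After op 3 (+): stack=[11] mem=[0,0,0,0]
After op 4 (STO M0): stack=[empty] mem=[11,0,0,0]
After op 5 (push 16): stack=[16] mem=[11,0,0,0]
After op 6 (push 3): stack=[16,3] mem=[11,0,0,0]
After op 7 (RCL M0): stack=[16,3,11] mem=[11,0,0,0]
After op 8 (+): stack=[16,14] mem=[11,0,0,0]
After op 9 (RCL M0): stack=[16,14,11] mem=[11,0,0,0]
After op 10 (dup): stack=[16,14,11,11] mem=[11,0,0,0]
After op 11 (*): stack=[16,14,121] mem=[11,0,0,0]
After op 12 (pop): stack=[16,14] mem=[11,0,0,0]
After op 13 (swap): stack=[14,16] mem=[11,0,0,0]
After op 14 (dup): stack=[14,16,16] mem=[11,0,0,0]
After op 15 (push 10): stack=[14,16,16,10] mem=[11,0,0,0]
After op 16 (+): stack=[14,16,26] mem=[11,0,0,0]
After op 17 (*): stack=[14,416] mem=[11,0,0,0]
After op 18 (pop): stack=[14] mem=[11,0,0,0]

Answer: [14]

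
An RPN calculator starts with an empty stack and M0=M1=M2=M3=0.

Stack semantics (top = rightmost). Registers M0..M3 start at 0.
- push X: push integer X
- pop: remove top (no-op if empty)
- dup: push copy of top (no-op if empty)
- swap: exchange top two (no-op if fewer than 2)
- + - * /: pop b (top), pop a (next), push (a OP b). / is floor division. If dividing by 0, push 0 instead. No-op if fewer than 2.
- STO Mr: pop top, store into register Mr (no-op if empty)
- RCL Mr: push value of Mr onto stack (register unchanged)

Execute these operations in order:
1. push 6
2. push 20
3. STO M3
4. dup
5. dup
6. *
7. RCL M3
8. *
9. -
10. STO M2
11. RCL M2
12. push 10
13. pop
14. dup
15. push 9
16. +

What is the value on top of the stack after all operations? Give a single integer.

After op 1 (push 6): stack=[6] mem=[0,0,0,0]
After op 2 (push 20): stack=[6,20] mem=[0,0,0,0]
After op 3 (STO M3): stack=[6] mem=[0,0,0,20]
After op 4 (dup): stack=[6,6] mem=[0,0,0,20]
After op 5 (dup): stack=[6,6,6] mem=[0,0,0,20]
After op 6 (*): stack=[6,36] mem=[0,0,0,20]
After op 7 (RCL M3): stack=[6,36,20] mem=[0,0,0,20]
After op 8 (*): stack=[6,720] mem=[0,0,0,20]
After op 9 (-): stack=[-714] mem=[0,0,0,20]
After op 10 (STO M2): stack=[empty] mem=[0,0,-714,20]
After op 11 (RCL M2): stack=[-714] mem=[0,0,-714,20]
After op 12 (push 10): stack=[-714,10] mem=[0,0,-714,20]
After op 13 (pop): stack=[-714] mem=[0,0,-714,20]
After op 14 (dup): stack=[-714,-714] mem=[0,0,-714,20]
After op 15 (push 9): stack=[-714,-714,9] mem=[0,0,-714,20]
After op 16 (+): stack=[-714,-705] mem=[0,0,-714,20]

Answer: -705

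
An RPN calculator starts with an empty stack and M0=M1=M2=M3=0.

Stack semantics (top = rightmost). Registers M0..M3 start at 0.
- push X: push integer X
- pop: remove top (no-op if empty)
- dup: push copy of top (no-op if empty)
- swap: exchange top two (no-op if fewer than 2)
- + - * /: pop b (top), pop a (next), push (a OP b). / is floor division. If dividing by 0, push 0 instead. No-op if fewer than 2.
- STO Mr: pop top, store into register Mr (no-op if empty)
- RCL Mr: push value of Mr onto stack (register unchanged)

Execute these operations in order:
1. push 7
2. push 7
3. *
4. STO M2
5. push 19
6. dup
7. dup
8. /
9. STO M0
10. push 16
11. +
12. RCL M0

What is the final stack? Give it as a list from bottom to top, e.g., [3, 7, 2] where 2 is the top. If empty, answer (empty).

Answer: [35, 1]

Derivation:
After op 1 (push 7): stack=[7] mem=[0,0,0,0]
After op 2 (push 7): stack=[7,7] mem=[0,0,0,0]
After op 3 (*): stack=[49] mem=[0,0,0,0]
After op 4 (STO M2): stack=[empty] mem=[0,0,49,0]
After op 5 (push 19): stack=[19] mem=[0,0,49,0]
After op 6 (dup): stack=[19,19] mem=[0,0,49,0]
After op 7 (dup): stack=[19,19,19] mem=[0,0,49,0]
After op 8 (/): stack=[19,1] mem=[0,0,49,0]
After op 9 (STO M0): stack=[19] mem=[1,0,49,0]
After op 10 (push 16): stack=[19,16] mem=[1,0,49,0]
After op 11 (+): stack=[35] mem=[1,0,49,0]
After op 12 (RCL M0): stack=[35,1] mem=[1,0,49,0]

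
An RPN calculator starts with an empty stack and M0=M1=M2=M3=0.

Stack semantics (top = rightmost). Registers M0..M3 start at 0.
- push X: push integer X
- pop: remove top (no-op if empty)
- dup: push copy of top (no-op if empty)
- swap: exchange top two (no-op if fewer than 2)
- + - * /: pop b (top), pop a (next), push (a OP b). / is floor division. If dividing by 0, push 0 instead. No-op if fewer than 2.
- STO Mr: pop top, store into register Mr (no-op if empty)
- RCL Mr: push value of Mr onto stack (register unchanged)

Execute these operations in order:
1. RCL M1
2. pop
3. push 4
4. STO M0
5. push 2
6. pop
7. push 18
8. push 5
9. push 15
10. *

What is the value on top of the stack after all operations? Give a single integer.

Answer: 75

Derivation:
After op 1 (RCL M1): stack=[0] mem=[0,0,0,0]
After op 2 (pop): stack=[empty] mem=[0,0,0,0]
After op 3 (push 4): stack=[4] mem=[0,0,0,0]
After op 4 (STO M0): stack=[empty] mem=[4,0,0,0]
After op 5 (push 2): stack=[2] mem=[4,0,0,0]
After op 6 (pop): stack=[empty] mem=[4,0,0,0]
After op 7 (push 18): stack=[18] mem=[4,0,0,0]
After op 8 (push 5): stack=[18,5] mem=[4,0,0,0]
After op 9 (push 15): stack=[18,5,15] mem=[4,0,0,0]
After op 10 (*): stack=[18,75] mem=[4,0,0,0]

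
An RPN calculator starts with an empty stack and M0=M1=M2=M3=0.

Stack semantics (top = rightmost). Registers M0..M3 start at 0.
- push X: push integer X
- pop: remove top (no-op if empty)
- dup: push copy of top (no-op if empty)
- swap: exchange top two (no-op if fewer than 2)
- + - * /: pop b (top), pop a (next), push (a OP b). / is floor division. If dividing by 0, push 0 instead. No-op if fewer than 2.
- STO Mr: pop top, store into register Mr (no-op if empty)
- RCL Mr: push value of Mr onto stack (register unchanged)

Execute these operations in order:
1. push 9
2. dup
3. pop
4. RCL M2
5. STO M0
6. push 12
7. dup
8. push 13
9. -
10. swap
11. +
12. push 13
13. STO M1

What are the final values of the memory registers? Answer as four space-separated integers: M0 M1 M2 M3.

After op 1 (push 9): stack=[9] mem=[0,0,0,0]
After op 2 (dup): stack=[9,9] mem=[0,0,0,0]
After op 3 (pop): stack=[9] mem=[0,0,0,0]
After op 4 (RCL M2): stack=[9,0] mem=[0,0,0,0]
After op 5 (STO M0): stack=[9] mem=[0,0,0,0]
After op 6 (push 12): stack=[9,12] mem=[0,0,0,0]
After op 7 (dup): stack=[9,12,12] mem=[0,0,0,0]
After op 8 (push 13): stack=[9,12,12,13] mem=[0,0,0,0]
After op 9 (-): stack=[9,12,-1] mem=[0,0,0,0]
After op 10 (swap): stack=[9,-1,12] mem=[0,0,0,0]
After op 11 (+): stack=[9,11] mem=[0,0,0,0]
After op 12 (push 13): stack=[9,11,13] mem=[0,0,0,0]
After op 13 (STO M1): stack=[9,11] mem=[0,13,0,0]

Answer: 0 13 0 0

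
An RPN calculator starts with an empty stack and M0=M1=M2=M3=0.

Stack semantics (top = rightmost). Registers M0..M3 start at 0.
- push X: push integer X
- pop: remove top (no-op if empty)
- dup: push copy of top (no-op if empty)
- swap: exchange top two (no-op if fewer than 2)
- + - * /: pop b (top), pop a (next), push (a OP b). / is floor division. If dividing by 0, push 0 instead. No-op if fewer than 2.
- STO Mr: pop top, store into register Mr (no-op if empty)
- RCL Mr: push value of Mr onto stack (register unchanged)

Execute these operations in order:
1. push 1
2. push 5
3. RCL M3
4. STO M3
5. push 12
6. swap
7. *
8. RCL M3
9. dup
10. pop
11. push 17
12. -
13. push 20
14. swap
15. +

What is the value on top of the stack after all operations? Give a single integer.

After op 1 (push 1): stack=[1] mem=[0,0,0,0]
After op 2 (push 5): stack=[1,5] mem=[0,0,0,0]
After op 3 (RCL M3): stack=[1,5,0] mem=[0,0,0,0]
After op 4 (STO M3): stack=[1,5] mem=[0,0,0,0]
After op 5 (push 12): stack=[1,5,12] mem=[0,0,0,0]
After op 6 (swap): stack=[1,12,5] mem=[0,0,0,0]
After op 7 (*): stack=[1,60] mem=[0,0,0,0]
After op 8 (RCL M3): stack=[1,60,0] mem=[0,0,0,0]
After op 9 (dup): stack=[1,60,0,0] mem=[0,0,0,0]
After op 10 (pop): stack=[1,60,0] mem=[0,0,0,0]
After op 11 (push 17): stack=[1,60,0,17] mem=[0,0,0,0]
After op 12 (-): stack=[1,60,-17] mem=[0,0,0,0]
After op 13 (push 20): stack=[1,60,-17,20] mem=[0,0,0,0]
After op 14 (swap): stack=[1,60,20,-17] mem=[0,0,0,0]
After op 15 (+): stack=[1,60,3] mem=[0,0,0,0]

Answer: 3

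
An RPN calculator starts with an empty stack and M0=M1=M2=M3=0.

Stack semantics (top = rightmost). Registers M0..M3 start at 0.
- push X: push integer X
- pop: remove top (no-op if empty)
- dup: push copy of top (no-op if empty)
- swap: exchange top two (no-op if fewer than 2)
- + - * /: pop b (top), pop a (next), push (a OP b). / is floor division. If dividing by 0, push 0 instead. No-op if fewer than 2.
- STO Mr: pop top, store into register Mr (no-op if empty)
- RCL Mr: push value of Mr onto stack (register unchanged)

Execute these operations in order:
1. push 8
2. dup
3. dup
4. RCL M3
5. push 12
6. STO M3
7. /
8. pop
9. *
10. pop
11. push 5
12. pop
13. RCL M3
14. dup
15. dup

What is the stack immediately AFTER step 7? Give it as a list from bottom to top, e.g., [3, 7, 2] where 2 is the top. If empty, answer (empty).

After op 1 (push 8): stack=[8] mem=[0,0,0,0]
After op 2 (dup): stack=[8,8] mem=[0,0,0,0]
After op 3 (dup): stack=[8,8,8] mem=[0,0,0,0]
After op 4 (RCL M3): stack=[8,8,8,0] mem=[0,0,0,0]
After op 5 (push 12): stack=[8,8,8,0,12] mem=[0,0,0,0]
After op 6 (STO M3): stack=[8,8,8,0] mem=[0,0,0,12]
After op 7 (/): stack=[8,8,0] mem=[0,0,0,12]

[8, 8, 0]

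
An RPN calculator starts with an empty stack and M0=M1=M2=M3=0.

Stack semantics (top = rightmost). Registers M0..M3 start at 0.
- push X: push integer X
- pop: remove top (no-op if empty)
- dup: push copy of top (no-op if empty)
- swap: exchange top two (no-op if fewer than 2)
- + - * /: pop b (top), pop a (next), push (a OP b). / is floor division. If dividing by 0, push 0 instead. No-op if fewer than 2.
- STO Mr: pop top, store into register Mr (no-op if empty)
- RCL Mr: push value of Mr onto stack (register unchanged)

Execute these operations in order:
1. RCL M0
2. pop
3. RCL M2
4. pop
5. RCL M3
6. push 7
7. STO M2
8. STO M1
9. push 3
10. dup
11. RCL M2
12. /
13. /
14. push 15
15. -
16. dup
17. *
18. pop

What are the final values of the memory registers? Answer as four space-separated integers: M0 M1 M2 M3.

After op 1 (RCL M0): stack=[0] mem=[0,0,0,0]
After op 2 (pop): stack=[empty] mem=[0,0,0,0]
After op 3 (RCL M2): stack=[0] mem=[0,0,0,0]
After op 4 (pop): stack=[empty] mem=[0,0,0,0]
After op 5 (RCL M3): stack=[0] mem=[0,0,0,0]
After op 6 (push 7): stack=[0,7] mem=[0,0,0,0]
After op 7 (STO M2): stack=[0] mem=[0,0,7,0]
After op 8 (STO M1): stack=[empty] mem=[0,0,7,0]
After op 9 (push 3): stack=[3] mem=[0,0,7,0]
After op 10 (dup): stack=[3,3] mem=[0,0,7,0]
After op 11 (RCL M2): stack=[3,3,7] mem=[0,0,7,0]
After op 12 (/): stack=[3,0] mem=[0,0,7,0]
After op 13 (/): stack=[0] mem=[0,0,7,0]
After op 14 (push 15): stack=[0,15] mem=[0,0,7,0]
After op 15 (-): stack=[-15] mem=[0,0,7,0]
After op 16 (dup): stack=[-15,-15] mem=[0,0,7,0]
After op 17 (*): stack=[225] mem=[0,0,7,0]
After op 18 (pop): stack=[empty] mem=[0,0,7,0]

Answer: 0 0 7 0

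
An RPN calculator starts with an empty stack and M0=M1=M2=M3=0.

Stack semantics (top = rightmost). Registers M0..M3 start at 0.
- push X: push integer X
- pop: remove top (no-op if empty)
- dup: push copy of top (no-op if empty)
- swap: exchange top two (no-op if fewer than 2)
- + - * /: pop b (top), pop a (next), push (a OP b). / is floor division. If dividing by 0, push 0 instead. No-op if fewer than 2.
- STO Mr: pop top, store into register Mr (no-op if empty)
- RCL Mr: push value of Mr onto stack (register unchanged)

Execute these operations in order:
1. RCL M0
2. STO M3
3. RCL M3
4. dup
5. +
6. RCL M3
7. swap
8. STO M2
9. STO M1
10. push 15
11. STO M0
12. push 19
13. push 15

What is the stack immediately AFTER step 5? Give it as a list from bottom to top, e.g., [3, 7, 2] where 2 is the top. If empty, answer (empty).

After op 1 (RCL M0): stack=[0] mem=[0,0,0,0]
After op 2 (STO M3): stack=[empty] mem=[0,0,0,0]
After op 3 (RCL M3): stack=[0] mem=[0,0,0,0]
After op 4 (dup): stack=[0,0] mem=[0,0,0,0]
After op 5 (+): stack=[0] mem=[0,0,0,0]

[0]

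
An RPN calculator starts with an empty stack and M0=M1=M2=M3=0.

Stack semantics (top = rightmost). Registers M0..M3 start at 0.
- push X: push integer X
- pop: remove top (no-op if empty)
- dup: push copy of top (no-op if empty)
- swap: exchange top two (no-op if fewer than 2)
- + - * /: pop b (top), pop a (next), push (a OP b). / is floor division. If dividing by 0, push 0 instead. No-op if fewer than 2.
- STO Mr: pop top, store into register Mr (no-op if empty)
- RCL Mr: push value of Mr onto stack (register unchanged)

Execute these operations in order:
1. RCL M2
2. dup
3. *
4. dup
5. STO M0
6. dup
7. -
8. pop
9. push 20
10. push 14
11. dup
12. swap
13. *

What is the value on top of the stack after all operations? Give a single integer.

Answer: 196

Derivation:
After op 1 (RCL M2): stack=[0] mem=[0,0,0,0]
After op 2 (dup): stack=[0,0] mem=[0,0,0,0]
After op 3 (*): stack=[0] mem=[0,0,0,0]
After op 4 (dup): stack=[0,0] mem=[0,0,0,0]
After op 5 (STO M0): stack=[0] mem=[0,0,0,0]
After op 6 (dup): stack=[0,0] mem=[0,0,0,0]
After op 7 (-): stack=[0] mem=[0,0,0,0]
After op 8 (pop): stack=[empty] mem=[0,0,0,0]
After op 9 (push 20): stack=[20] mem=[0,0,0,0]
After op 10 (push 14): stack=[20,14] mem=[0,0,0,0]
After op 11 (dup): stack=[20,14,14] mem=[0,0,0,0]
After op 12 (swap): stack=[20,14,14] mem=[0,0,0,0]
After op 13 (*): stack=[20,196] mem=[0,0,0,0]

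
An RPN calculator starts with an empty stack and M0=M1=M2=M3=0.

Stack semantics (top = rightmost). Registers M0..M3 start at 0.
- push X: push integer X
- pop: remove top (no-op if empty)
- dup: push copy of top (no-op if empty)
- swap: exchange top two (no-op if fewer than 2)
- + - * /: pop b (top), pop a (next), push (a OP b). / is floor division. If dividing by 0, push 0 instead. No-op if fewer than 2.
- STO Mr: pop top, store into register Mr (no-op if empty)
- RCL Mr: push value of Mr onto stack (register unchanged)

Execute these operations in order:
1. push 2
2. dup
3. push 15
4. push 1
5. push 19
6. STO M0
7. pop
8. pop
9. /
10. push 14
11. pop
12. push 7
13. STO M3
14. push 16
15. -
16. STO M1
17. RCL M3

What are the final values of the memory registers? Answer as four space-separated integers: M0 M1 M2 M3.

After op 1 (push 2): stack=[2] mem=[0,0,0,0]
After op 2 (dup): stack=[2,2] mem=[0,0,0,0]
After op 3 (push 15): stack=[2,2,15] mem=[0,0,0,0]
After op 4 (push 1): stack=[2,2,15,1] mem=[0,0,0,0]
After op 5 (push 19): stack=[2,2,15,1,19] mem=[0,0,0,0]
After op 6 (STO M0): stack=[2,2,15,1] mem=[19,0,0,0]
After op 7 (pop): stack=[2,2,15] mem=[19,0,0,0]
After op 8 (pop): stack=[2,2] mem=[19,0,0,0]
After op 9 (/): stack=[1] mem=[19,0,0,0]
After op 10 (push 14): stack=[1,14] mem=[19,0,0,0]
After op 11 (pop): stack=[1] mem=[19,0,0,0]
After op 12 (push 7): stack=[1,7] mem=[19,0,0,0]
After op 13 (STO M3): stack=[1] mem=[19,0,0,7]
After op 14 (push 16): stack=[1,16] mem=[19,0,0,7]
After op 15 (-): stack=[-15] mem=[19,0,0,7]
After op 16 (STO M1): stack=[empty] mem=[19,-15,0,7]
After op 17 (RCL M3): stack=[7] mem=[19,-15,0,7]

Answer: 19 -15 0 7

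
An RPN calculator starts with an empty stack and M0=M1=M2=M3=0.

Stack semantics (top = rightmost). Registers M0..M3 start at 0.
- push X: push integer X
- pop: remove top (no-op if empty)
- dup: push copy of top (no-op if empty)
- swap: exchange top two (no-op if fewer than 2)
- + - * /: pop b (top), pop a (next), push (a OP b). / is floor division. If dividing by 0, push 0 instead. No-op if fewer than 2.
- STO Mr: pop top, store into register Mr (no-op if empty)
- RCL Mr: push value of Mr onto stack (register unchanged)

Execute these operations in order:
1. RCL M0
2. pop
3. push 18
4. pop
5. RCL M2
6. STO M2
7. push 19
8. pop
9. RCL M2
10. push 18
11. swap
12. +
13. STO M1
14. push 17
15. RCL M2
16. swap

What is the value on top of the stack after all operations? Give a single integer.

After op 1 (RCL M0): stack=[0] mem=[0,0,0,0]
After op 2 (pop): stack=[empty] mem=[0,0,0,0]
After op 3 (push 18): stack=[18] mem=[0,0,0,0]
After op 4 (pop): stack=[empty] mem=[0,0,0,0]
After op 5 (RCL M2): stack=[0] mem=[0,0,0,0]
After op 6 (STO M2): stack=[empty] mem=[0,0,0,0]
After op 7 (push 19): stack=[19] mem=[0,0,0,0]
After op 8 (pop): stack=[empty] mem=[0,0,0,0]
After op 9 (RCL M2): stack=[0] mem=[0,0,0,0]
After op 10 (push 18): stack=[0,18] mem=[0,0,0,0]
After op 11 (swap): stack=[18,0] mem=[0,0,0,0]
After op 12 (+): stack=[18] mem=[0,0,0,0]
After op 13 (STO M1): stack=[empty] mem=[0,18,0,0]
After op 14 (push 17): stack=[17] mem=[0,18,0,0]
After op 15 (RCL M2): stack=[17,0] mem=[0,18,0,0]
After op 16 (swap): stack=[0,17] mem=[0,18,0,0]

Answer: 17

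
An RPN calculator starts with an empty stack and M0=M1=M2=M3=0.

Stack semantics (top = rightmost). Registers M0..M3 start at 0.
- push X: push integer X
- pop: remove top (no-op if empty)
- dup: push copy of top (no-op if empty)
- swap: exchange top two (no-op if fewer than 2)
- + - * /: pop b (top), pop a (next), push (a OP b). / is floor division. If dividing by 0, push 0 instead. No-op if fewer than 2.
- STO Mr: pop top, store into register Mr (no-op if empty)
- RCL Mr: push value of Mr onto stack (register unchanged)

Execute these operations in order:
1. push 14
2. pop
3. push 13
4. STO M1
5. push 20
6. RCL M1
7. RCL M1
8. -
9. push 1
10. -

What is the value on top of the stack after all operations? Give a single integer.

After op 1 (push 14): stack=[14] mem=[0,0,0,0]
After op 2 (pop): stack=[empty] mem=[0,0,0,0]
After op 3 (push 13): stack=[13] mem=[0,0,0,0]
After op 4 (STO M1): stack=[empty] mem=[0,13,0,0]
After op 5 (push 20): stack=[20] mem=[0,13,0,0]
After op 6 (RCL M1): stack=[20,13] mem=[0,13,0,0]
After op 7 (RCL M1): stack=[20,13,13] mem=[0,13,0,0]
After op 8 (-): stack=[20,0] mem=[0,13,0,0]
After op 9 (push 1): stack=[20,0,1] mem=[0,13,0,0]
After op 10 (-): stack=[20,-1] mem=[0,13,0,0]

Answer: -1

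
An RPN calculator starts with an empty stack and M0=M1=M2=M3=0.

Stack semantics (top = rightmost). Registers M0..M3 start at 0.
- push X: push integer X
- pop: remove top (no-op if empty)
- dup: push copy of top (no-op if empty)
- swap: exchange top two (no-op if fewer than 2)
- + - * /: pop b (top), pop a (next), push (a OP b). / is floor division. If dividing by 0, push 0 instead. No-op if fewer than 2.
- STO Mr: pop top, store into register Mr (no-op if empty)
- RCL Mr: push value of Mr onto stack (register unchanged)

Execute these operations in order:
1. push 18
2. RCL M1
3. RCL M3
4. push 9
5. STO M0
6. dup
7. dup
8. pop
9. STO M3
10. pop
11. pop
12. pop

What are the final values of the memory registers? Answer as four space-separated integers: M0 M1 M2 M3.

Answer: 9 0 0 0

Derivation:
After op 1 (push 18): stack=[18] mem=[0,0,0,0]
After op 2 (RCL M1): stack=[18,0] mem=[0,0,0,0]
After op 3 (RCL M3): stack=[18,0,0] mem=[0,0,0,0]
After op 4 (push 9): stack=[18,0,0,9] mem=[0,0,0,0]
After op 5 (STO M0): stack=[18,0,0] mem=[9,0,0,0]
After op 6 (dup): stack=[18,0,0,0] mem=[9,0,0,0]
After op 7 (dup): stack=[18,0,0,0,0] mem=[9,0,0,0]
After op 8 (pop): stack=[18,0,0,0] mem=[9,0,0,0]
After op 9 (STO M3): stack=[18,0,0] mem=[9,0,0,0]
After op 10 (pop): stack=[18,0] mem=[9,0,0,0]
After op 11 (pop): stack=[18] mem=[9,0,0,0]
After op 12 (pop): stack=[empty] mem=[9,0,0,0]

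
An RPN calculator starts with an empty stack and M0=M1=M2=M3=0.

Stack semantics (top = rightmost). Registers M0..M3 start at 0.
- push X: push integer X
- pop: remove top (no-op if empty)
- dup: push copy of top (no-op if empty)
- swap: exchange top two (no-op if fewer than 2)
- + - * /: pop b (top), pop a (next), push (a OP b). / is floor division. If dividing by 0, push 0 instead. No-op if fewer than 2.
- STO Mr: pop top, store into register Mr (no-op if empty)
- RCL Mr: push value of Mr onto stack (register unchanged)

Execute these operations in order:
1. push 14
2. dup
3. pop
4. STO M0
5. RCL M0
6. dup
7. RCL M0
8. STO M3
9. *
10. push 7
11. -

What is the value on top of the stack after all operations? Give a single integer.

After op 1 (push 14): stack=[14] mem=[0,0,0,0]
After op 2 (dup): stack=[14,14] mem=[0,0,0,0]
After op 3 (pop): stack=[14] mem=[0,0,0,0]
After op 4 (STO M0): stack=[empty] mem=[14,0,0,0]
After op 5 (RCL M0): stack=[14] mem=[14,0,0,0]
After op 6 (dup): stack=[14,14] mem=[14,0,0,0]
After op 7 (RCL M0): stack=[14,14,14] mem=[14,0,0,0]
After op 8 (STO M3): stack=[14,14] mem=[14,0,0,14]
After op 9 (*): stack=[196] mem=[14,0,0,14]
After op 10 (push 7): stack=[196,7] mem=[14,0,0,14]
After op 11 (-): stack=[189] mem=[14,0,0,14]

Answer: 189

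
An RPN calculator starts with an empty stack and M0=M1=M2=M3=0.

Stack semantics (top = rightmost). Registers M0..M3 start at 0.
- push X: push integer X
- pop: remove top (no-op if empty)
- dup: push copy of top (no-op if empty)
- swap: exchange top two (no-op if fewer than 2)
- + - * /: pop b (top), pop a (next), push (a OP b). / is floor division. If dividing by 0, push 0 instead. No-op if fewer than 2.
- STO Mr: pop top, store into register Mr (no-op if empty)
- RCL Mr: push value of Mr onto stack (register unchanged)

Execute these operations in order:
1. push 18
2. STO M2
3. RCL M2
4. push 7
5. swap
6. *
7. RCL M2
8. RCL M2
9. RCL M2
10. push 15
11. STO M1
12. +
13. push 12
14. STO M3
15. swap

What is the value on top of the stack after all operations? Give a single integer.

Answer: 18

Derivation:
After op 1 (push 18): stack=[18] mem=[0,0,0,0]
After op 2 (STO M2): stack=[empty] mem=[0,0,18,0]
After op 3 (RCL M2): stack=[18] mem=[0,0,18,0]
After op 4 (push 7): stack=[18,7] mem=[0,0,18,0]
After op 5 (swap): stack=[7,18] mem=[0,0,18,0]
After op 6 (*): stack=[126] mem=[0,0,18,0]
After op 7 (RCL M2): stack=[126,18] mem=[0,0,18,0]
After op 8 (RCL M2): stack=[126,18,18] mem=[0,0,18,0]
After op 9 (RCL M2): stack=[126,18,18,18] mem=[0,0,18,0]
After op 10 (push 15): stack=[126,18,18,18,15] mem=[0,0,18,0]
After op 11 (STO M1): stack=[126,18,18,18] mem=[0,15,18,0]
After op 12 (+): stack=[126,18,36] mem=[0,15,18,0]
After op 13 (push 12): stack=[126,18,36,12] mem=[0,15,18,0]
After op 14 (STO M3): stack=[126,18,36] mem=[0,15,18,12]
After op 15 (swap): stack=[126,36,18] mem=[0,15,18,12]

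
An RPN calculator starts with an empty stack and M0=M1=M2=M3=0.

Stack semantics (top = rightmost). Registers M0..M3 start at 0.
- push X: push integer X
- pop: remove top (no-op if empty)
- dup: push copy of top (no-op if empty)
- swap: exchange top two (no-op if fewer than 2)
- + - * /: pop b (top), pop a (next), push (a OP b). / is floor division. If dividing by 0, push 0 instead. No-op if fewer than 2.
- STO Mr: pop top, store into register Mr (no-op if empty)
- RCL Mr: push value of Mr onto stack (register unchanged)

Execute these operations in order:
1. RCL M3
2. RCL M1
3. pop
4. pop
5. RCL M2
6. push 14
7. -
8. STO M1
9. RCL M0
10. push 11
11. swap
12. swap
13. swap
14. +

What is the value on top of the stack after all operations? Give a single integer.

After op 1 (RCL M3): stack=[0] mem=[0,0,0,0]
After op 2 (RCL M1): stack=[0,0] mem=[0,0,0,0]
After op 3 (pop): stack=[0] mem=[0,0,0,0]
After op 4 (pop): stack=[empty] mem=[0,0,0,0]
After op 5 (RCL M2): stack=[0] mem=[0,0,0,0]
After op 6 (push 14): stack=[0,14] mem=[0,0,0,0]
After op 7 (-): stack=[-14] mem=[0,0,0,0]
After op 8 (STO M1): stack=[empty] mem=[0,-14,0,0]
After op 9 (RCL M0): stack=[0] mem=[0,-14,0,0]
After op 10 (push 11): stack=[0,11] mem=[0,-14,0,0]
After op 11 (swap): stack=[11,0] mem=[0,-14,0,0]
After op 12 (swap): stack=[0,11] mem=[0,-14,0,0]
After op 13 (swap): stack=[11,0] mem=[0,-14,0,0]
After op 14 (+): stack=[11] mem=[0,-14,0,0]

Answer: 11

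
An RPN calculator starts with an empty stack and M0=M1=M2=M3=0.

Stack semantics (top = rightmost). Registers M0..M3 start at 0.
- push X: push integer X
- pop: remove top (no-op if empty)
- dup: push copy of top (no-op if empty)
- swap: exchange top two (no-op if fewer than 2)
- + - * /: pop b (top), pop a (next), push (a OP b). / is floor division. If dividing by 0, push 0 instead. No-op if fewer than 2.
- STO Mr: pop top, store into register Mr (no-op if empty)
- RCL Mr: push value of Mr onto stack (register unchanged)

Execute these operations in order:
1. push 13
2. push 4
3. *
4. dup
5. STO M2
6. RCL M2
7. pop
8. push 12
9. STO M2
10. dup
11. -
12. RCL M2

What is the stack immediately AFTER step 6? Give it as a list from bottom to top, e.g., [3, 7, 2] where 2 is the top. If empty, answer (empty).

After op 1 (push 13): stack=[13] mem=[0,0,0,0]
After op 2 (push 4): stack=[13,4] mem=[0,0,0,0]
After op 3 (*): stack=[52] mem=[0,0,0,0]
After op 4 (dup): stack=[52,52] mem=[0,0,0,0]
After op 5 (STO M2): stack=[52] mem=[0,0,52,0]
After op 6 (RCL M2): stack=[52,52] mem=[0,0,52,0]

[52, 52]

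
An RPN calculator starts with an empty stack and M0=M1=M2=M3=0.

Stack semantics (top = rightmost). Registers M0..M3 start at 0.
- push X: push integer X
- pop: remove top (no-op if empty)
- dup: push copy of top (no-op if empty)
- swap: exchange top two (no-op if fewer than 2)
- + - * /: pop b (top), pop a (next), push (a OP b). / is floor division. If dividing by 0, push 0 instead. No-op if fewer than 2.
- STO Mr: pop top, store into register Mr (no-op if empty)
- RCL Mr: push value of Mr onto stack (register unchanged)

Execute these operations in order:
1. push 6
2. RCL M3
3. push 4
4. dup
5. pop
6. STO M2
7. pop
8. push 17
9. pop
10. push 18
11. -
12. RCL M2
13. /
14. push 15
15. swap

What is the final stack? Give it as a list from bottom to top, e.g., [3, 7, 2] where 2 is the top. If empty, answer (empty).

Answer: [15, -3]

Derivation:
After op 1 (push 6): stack=[6] mem=[0,0,0,0]
After op 2 (RCL M3): stack=[6,0] mem=[0,0,0,0]
After op 3 (push 4): stack=[6,0,4] mem=[0,0,0,0]
After op 4 (dup): stack=[6,0,4,4] mem=[0,0,0,0]
After op 5 (pop): stack=[6,0,4] mem=[0,0,0,0]
After op 6 (STO M2): stack=[6,0] mem=[0,0,4,0]
After op 7 (pop): stack=[6] mem=[0,0,4,0]
After op 8 (push 17): stack=[6,17] mem=[0,0,4,0]
After op 9 (pop): stack=[6] mem=[0,0,4,0]
After op 10 (push 18): stack=[6,18] mem=[0,0,4,0]
After op 11 (-): stack=[-12] mem=[0,0,4,0]
After op 12 (RCL M2): stack=[-12,4] mem=[0,0,4,0]
After op 13 (/): stack=[-3] mem=[0,0,4,0]
After op 14 (push 15): stack=[-3,15] mem=[0,0,4,0]
After op 15 (swap): stack=[15,-3] mem=[0,0,4,0]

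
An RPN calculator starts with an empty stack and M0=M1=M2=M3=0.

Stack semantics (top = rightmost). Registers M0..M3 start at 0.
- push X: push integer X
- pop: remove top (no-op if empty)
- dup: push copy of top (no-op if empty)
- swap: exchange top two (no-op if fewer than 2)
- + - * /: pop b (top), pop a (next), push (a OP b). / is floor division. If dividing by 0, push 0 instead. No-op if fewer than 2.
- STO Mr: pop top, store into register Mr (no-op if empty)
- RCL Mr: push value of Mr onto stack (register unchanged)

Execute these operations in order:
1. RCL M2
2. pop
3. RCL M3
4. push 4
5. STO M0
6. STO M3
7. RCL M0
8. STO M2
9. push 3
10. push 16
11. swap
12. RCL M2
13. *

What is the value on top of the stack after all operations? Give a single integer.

After op 1 (RCL M2): stack=[0] mem=[0,0,0,0]
After op 2 (pop): stack=[empty] mem=[0,0,0,0]
After op 3 (RCL M3): stack=[0] mem=[0,0,0,0]
After op 4 (push 4): stack=[0,4] mem=[0,0,0,0]
After op 5 (STO M0): stack=[0] mem=[4,0,0,0]
After op 6 (STO M3): stack=[empty] mem=[4,0,0,0]
After op 7 (RCL M0): stack=[4] mem=[4,0,0,0]
After op 8 (STO M2): stack=[empty] mem=[4,0,4,0]
After op 9 (push 3): stack=[3] mem=[4,0,4,0]
After op 10 (push 16): stack=[3,16] mem=[4,0,4,0]
After op 11 (swap): stack=[16,3] mem=[4,0,4,0]
After op 12 (RCL M2): stack=[16,3,4] mem=[4,0,4,0]
After op 13 (*): stack=[16,12] mem=[4,0,4,0]

Answer: 12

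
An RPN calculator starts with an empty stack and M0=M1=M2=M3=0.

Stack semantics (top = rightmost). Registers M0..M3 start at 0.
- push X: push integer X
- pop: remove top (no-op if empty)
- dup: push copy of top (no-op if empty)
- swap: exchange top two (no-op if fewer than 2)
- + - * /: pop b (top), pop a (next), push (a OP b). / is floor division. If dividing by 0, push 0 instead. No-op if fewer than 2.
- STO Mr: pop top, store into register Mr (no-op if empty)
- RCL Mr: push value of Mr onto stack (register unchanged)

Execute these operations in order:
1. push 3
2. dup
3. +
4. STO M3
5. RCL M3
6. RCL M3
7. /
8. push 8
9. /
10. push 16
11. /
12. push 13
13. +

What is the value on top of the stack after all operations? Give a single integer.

After op 1 (push 3): stack=[3] mem=[0,0,0,0]
After op 2 (dup): stack=[3,3] mem=[0,0,0,0]
After op 3 (+): stack=[6] mem=[0,0,0,0]
After op 4 (STO M3): stack=[empty] mem=[0,0,0,6]
After op 5 (RCL M3): stack=[6] mem=[0,0,0,6]
After op 6 (RCL M3): stack=[6,6] mem=[0,0,0,6]
After op 7 (/): stack=[1] mem=[0,0,0,6]
After op 8 (push 8): stack=[1,8] mem=[0,0,0,6]
After op 9 (/): stack=[0] mem=[0,0,0,6]
After op 10 (push 16): stack=[0,16] mem=[0,0,0,6]
After op 11 (/): stack=[0] mem=[0,0,0,6]
After op 12 (push 13): stack=[0,13] mem=[0,0,0,6]
After op 13 (+): stack=[13] mem=[0,0,0,6]

Answer: 13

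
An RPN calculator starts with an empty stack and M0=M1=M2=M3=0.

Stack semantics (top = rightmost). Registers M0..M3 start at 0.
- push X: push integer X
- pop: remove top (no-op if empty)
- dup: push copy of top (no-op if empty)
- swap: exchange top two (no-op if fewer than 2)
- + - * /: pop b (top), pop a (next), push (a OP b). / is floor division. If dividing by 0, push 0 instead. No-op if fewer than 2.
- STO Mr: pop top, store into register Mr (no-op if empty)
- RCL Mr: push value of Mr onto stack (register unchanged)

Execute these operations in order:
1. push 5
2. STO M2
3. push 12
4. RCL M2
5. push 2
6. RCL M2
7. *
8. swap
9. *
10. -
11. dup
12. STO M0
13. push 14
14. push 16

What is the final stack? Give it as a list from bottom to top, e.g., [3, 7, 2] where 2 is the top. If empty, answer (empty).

After op 1 (push 5): stack=[5] mem=[0,0,0,0]
After op 2 (STO M2): stack=[empty] mem=[0,0,5,0]
After op 3 (push 12): stack=[12] mem=[0,0,5,0]
After op 4 (RCL M2): stack=[12,5] mem=[0,0,5,0]
After op 5 (push 2): stack=[12,5,2] mem=[0,0,5,0]
After op 6 (RCL M2): stack=[12,5,2,5] mem=[0,0,5,0]
After op 7 (*): stack=[12,5,10] mem=[0,0,5,0]
After op 8 (swap): stack=[12,10,5] mem=[0,0,5,0]
After op 9 (*): stack=[12,50] mem=[0,0,5,0]
After op 10 (-): stack=[-38] mem=[0,0,5,0]
After op 11 (dup): stack=[-38,-38] mem=[0,0,5,0]
After op 12 (STO M0): stack=[-38] mem=[-38,0,5,0]
After op 13 (push 14): stack=[-38,14] mem=[-38,0,5,0]
After op 14 (push 16): stack=[-38,14,16] mem=[-38,0,5,0]

Answer: [-38, 14, 16]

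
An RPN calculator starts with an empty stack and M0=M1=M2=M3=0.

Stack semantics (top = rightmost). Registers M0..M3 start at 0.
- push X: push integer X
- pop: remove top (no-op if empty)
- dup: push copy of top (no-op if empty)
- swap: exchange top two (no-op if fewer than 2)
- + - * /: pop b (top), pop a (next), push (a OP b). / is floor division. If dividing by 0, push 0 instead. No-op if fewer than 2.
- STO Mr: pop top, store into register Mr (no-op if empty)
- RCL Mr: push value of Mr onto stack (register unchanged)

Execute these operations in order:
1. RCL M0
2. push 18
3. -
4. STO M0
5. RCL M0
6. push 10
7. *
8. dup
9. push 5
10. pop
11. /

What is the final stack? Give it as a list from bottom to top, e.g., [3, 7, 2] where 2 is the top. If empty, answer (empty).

Answer: [1]

Derivation:
After op 1 (RCL M0): stack=[0] mem=[0,0,0,0]
After op 2 (push 18): stack=[0,18] mem=[0,0,0,0]
After op 3 (-): stack=[-18] mem=[0,0,0,0]
After op 4 (STO M0): stack=[empty] mem=[-18,0,0,0]
After op 5 (RCL M0): stack=[-18] mem=[-18,0,0,0]
After op 6 (push 10): stack=[-18,10] mem=[-18,0,0,0]
After op 7 (*): stack=[-180] mem=[-18,0,0,0]
After op 8 (dup): stack=[-180,-180] mem=[-18,0,0,0]
After op 9 (push 5): stack=[-180,-180,5] mem=[-18,0,0,0]
After op 10 (pop): stack=[-180,-180] mem=[-18,0,0,0]
After op 11 (/): stack=[1] mem=[-18,0,0,0]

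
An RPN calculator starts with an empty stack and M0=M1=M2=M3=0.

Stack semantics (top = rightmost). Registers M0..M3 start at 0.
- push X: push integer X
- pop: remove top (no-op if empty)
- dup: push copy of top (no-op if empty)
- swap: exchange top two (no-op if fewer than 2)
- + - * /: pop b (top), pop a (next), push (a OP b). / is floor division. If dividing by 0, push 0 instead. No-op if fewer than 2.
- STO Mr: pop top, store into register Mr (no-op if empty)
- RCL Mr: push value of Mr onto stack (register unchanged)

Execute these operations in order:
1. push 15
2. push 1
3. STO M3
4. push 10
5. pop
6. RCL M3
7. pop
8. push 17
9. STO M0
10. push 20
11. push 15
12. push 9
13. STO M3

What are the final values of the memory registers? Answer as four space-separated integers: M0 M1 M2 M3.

Answer: 17 0 0 9

Derivation:
After op 1 (push 15): stack=[15] mem=[0,0,0,0]
After op 2 (push 1): stack=[15,1] mem=[0,0,0,0]
After op 3 (STO M3): stack=[15] mem=[0,0,0,1]
After op 4 (push 10): stack=[15,10] mem=[0,0,0,1]
After op 5 (pop): stack=[15] mem=[0,0,0,1]
After op 6 (RCL M3): stack=[15,1] mem=[0,0,0,1]
After op 7 (pop): stack=[15] mem=[0,0,0,1]
After op 8 (push 17): stack=[15,17] mem=[0,0,0,1]
After op 9 (STO M0): stack=[15] mem=[17,0,0,1]
After op 10 (push 20): stack=[15,20] mem=[17,0,0,1]
After op 11 (push 15): stack=[15,20,15] mem=[17,0,0,1]
After op 12 (push 9): stack=[15,20,15,9] mem=[17,0,0,1]
After op 13 (STO M3): stack=[15,20,15] mem=[17,0,0,9]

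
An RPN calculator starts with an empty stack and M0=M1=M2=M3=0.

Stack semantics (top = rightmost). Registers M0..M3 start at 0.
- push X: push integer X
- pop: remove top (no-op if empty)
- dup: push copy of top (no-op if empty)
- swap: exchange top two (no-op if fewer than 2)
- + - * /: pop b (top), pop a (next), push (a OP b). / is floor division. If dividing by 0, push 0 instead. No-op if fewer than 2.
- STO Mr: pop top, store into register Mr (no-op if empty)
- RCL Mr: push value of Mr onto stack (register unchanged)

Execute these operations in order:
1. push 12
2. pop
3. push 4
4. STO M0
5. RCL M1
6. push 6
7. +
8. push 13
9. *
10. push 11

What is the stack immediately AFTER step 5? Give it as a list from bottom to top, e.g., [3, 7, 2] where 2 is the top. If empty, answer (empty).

After op 1 (push 12): stack=[12] mem=[0,0,0,0]
After op 2 (pop): stack=[empty] mem=[0,0,0,0]
After op 3 (push 4): stack=[4] mem=[0,0,0,0]
After op 4 (STO M0): stack=[empty] mem=[4,0,0,0]
After op 5 (RCL M1): stack=[0] mem=[4,0,0,0]

[0]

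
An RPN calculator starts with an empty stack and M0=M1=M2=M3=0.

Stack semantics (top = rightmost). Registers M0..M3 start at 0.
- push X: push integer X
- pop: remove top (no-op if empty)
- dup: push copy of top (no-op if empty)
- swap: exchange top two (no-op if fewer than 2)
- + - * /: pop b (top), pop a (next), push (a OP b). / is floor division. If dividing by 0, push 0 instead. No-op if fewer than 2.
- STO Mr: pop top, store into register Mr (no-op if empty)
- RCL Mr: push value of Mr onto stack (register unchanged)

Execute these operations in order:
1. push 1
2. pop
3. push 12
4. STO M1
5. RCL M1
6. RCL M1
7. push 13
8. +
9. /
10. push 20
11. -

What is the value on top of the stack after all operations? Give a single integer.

Answer: -20

Derivation:
After op 1 (push 1): stack=[1] mem=[0,0,0,0]
After op 2 (pop): stack=[empty] mem=[0,0,0,0]
After op 3 (push 12): stack=[12] mem=[0,0,0,0]
After op 4 (STO M1): stack=[empty] mem=[0,12,0,0]
After op 5 (RCL M1): stack=[12] mem=[0,12,0,0]
After op 6 (RCL M1): stack=[12,12] mem=[0,12,0,0]
After op 7 (push 13): stack=[12,12,13] mem=[0,12,0,0]
After op 8 (+): stack=[12,25] mem=[0,12,0,0]
After op 9 (/): stack=[0] mem=[0,12,0,0]
After op 10 (push 20): stack=[0,20] mem=[0,12,0,0]
After op 11 (-): stack=[-20] mem=[0,12,0,0]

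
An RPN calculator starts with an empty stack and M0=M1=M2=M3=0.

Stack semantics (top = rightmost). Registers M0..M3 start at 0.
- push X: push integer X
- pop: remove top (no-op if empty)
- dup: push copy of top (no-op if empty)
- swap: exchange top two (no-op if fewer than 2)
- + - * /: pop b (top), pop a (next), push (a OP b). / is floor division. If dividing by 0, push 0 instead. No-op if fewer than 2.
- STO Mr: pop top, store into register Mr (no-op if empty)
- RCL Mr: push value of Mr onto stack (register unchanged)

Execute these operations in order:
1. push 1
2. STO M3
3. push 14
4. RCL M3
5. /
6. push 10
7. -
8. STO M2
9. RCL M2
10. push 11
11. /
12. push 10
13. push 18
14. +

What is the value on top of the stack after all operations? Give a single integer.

Answer: 28

Derivation:
After op 1 (push 1): stack=[1] mem=[0,0,0,0]
After op 2 (STO M3): stack=[empty] mem=[0,0,0,1]
After op 3 (push 14): stack=[14] mem=[0,0,0,1]
After op 4 (RCL M3): stack=[14,1] mem=[0,0,0,1]
After op 5 (/): stack=[14] mem=[0,0,0,1]
After op 6 (push 10): stack=[14,10] mem=[0,0,0,1]
After op 7 (-): stack=[4] mem=[0,0,0,1]
After op 8 (STO M2): stack=[empty] mem=[0,0,4,1]
After op 9 (RCL M2): stack=[4] mem=[0,0,4,1]
After op 10 (push 11): stack=[4,11] mem=[0,0,4,1]
After op 11 (/): stack=[0] mem=[0,0,4,1]
After op 12 (push 10): stack=[0,10] mem=[0,0,4,1]
After op 13 (push 18): stack=[0,10,18] mem=[0,0,4,1]
After op 14 (+): stack=[0,28] mem=[0,0,4,1]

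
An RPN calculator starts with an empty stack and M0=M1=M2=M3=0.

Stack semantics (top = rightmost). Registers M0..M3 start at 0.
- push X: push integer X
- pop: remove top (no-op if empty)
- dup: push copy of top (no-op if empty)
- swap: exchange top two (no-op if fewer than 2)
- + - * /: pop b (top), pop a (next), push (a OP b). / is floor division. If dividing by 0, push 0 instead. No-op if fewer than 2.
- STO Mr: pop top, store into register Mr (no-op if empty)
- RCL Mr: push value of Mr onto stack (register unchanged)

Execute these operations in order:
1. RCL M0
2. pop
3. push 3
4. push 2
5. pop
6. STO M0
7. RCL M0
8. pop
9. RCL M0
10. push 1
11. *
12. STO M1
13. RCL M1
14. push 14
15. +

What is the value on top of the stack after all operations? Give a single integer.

Answer: 17

Derivation:
After op 1 (RCL M0): stack=[0] mem=[0,0,0,0]
After op 2 (pop): stack=[empty] mem=[0,0,0,0]
After op 3 (push 3): stack=[3] mem=[0,0,0,0]
After op 4 (push 2): stack=[3,2] mem=[0,0,0,0]
After op 5 (pop): stack=[3] mem=[0,0,0,0]
After op 6 (STO M0): stack=[empty] mem=[3,0,0,0]
After op 7 (RCL M0): stack=[3] mem=[3,0,0,0]
After op 8 (pop): stack=[empty] mem=[3,0,0,0]
After op 9 (RCL M0): stack=[3] mem=[3,0,0,0]
After op 10 (push 1): stack=[3,1] mem=[3,0,0,0]
After op 11 (*): stack=[3] mem=[3,0,0,0]
After op 12 (STO M1): stack=[empty] mem=[3,3,0,0]
After op 13 (RCL M1): stack=[3] mem=[3,3,0,0]
After op 14 (push 14): stack=[3,14] mem=[3,3,0,0]
After op 15 (+): stack=[17] mem=[3,3,0,0]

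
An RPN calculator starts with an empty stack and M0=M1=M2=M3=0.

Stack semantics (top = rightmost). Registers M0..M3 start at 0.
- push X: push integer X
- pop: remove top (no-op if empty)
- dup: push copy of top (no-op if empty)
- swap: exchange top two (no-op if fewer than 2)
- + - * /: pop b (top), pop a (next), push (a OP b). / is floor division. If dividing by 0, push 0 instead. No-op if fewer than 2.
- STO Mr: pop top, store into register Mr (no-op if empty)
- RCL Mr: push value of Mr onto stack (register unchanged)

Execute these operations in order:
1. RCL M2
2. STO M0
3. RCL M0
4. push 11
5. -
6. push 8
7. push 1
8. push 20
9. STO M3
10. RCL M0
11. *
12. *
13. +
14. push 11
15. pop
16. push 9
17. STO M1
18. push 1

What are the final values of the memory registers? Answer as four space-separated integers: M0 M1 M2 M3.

After op 1 (RCL M2): stack=[0] mem=[0,0,0,0]
After op 2 (STO M0): stack=[empty] mem=[0,0,0,0]
After op 3 (RCL M0): stack=[0] mem=[0,0,0,0]
After op 4 (push 11): stack=[0,11] mem=[0,0,0,0]
After op 5 (-): stack=[-11] mem=[0,0,0,0]
After op 6 (push 8): stack=[-11,8] mem=[0,0,0,0]
After op 7 (push 1): stack=[-11,8,1] mem=[0,0,0,0]
After op 8 (push 20): stack=[-11,8,1,20] mem=[0,0,0,0]
After op 9 (STO M3): stack=[-11,8,1] mem=[0,0,0,20]
After op 10 (RCL M0): stack=[-11,8,1,0] mem=[0,0,0,20]
After op 11 (*): stack=[-11,8,0] mem=[0,0,0,20]
After op 12 (*): stack=[-11,0] mem=[0,0,0,20]
After op 13 (+): stack=[-11] mem=[0,0,0,20]
After op 14 (push 11): stack=[-11,11] mem=[0,0,0,20]
After op 15 (pop): stack=[-11] mem=[0,0,0,20]
After op 16 (push 9): stack=[-11,9] mem=[0,0,0,20]
After op 17 (STO M1): stack=[-11] mem=[0,9,0,20]
After op 18 (push 1): stack=[-11,1] mem=[0,9,0,20]

Answer: 0 9 0 20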